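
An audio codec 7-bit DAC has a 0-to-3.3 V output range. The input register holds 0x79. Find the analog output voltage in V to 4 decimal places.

LSB = 3.3 V / 2^7 = 25.781 mV.
Code 0x79 = 121 decimal.
V_out = 0 + 121 × 0.0257812 V = 3.11953 V.

3.1195 V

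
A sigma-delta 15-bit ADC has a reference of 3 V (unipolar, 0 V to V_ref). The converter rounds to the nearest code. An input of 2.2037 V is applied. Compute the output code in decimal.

code 24070

LSB = 3 V / 32768 = 91.55 µV.
(2.2037 − 0) / 9.15527e-05 = 24070.281 LSBs.
So the output code is 24070.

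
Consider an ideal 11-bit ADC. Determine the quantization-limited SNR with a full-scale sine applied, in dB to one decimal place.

SNR ≈ 6.02·N + 1.76 dB = 6.02·11 + 1.76 = 67.98 dB.

68.0 dB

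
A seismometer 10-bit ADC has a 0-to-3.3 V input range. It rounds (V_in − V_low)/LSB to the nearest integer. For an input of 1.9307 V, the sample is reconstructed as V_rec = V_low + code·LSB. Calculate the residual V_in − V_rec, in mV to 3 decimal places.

0.329 mV

LSB = 3.3/2^10 = 3.223 mV.
Scaled input = 599.1021 LSBs, so code = 599.
Reconstructed: 1.9303711 V.
Difference: 0.000328906 V → 0.329 mV.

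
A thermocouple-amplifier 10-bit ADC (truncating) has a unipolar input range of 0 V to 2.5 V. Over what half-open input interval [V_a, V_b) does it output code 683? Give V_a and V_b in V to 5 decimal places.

LSB = 2.5/2^10 = 2.441 mV.
V_a = V_low + 683·LSB = 1.66748 V; V_b = V_low + 684·LSB = 1.66992 V.

[1.66748 V, 1.66992 V)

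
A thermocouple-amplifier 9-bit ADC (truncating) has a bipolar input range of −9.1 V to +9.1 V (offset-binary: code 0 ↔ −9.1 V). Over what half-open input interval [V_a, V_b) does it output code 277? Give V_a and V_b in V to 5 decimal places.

[0.74648 V, 0.78203 V)

LSB = 18.2/2^9 = 35.547 mV.
V_a = V_low + 277·LSB = 0.746484 V; V_b = V_low + 278·LSB = 0.782031 V.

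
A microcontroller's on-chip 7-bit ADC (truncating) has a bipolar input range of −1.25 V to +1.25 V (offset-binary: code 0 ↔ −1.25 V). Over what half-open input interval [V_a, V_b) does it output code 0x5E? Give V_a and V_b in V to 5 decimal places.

LSB = 2.5/2^7 = 19.531 mV.
Code 0x5E = 94 decimal.
V_a = V_low + 94·LSB = 0.585938 V; V_b = V_low + 95·LSB = 0.605469 V.

[0.58594 V, 0.60547 V)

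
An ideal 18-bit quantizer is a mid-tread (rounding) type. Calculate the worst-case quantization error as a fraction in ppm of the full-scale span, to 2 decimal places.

Rounding → worst-case error = ½ LSB = V_FS/2^19, so 1e+06/524288 = 1.90735 ppm of full scale.

1.91 ppm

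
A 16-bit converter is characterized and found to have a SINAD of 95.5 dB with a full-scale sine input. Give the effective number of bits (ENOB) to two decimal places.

ENOB = (SINAD − 1.76) / 6.02 = (95.5 − 1.76)/6.02 = 15.571.

15.57 bits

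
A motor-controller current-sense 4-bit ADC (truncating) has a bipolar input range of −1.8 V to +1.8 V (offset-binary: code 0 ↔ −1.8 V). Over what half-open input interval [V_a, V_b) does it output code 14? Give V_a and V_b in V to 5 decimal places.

LSB = 3.6/2^4 = 225.000 mV.
V_a = V_low + 14·LSB = 1.35 V; V_b = V_low + 15·LSB = 1.575 V.

[1.35000 V, 1.57500 V)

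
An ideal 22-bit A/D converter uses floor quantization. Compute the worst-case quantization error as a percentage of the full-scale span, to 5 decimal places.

0.00002 %

Truncating → worst-case error = 1 LSB = V_FS/2^22, so 100/4194304 = 2.38419e-05 % of full scale.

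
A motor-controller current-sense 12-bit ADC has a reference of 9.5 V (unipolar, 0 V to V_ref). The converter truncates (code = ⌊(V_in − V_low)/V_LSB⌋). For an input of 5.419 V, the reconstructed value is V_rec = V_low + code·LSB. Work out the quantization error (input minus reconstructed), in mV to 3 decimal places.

LSB = 9.5/2^12 = 2.319 mV.
(V_in − V_low)/LSB = (5.419 − 0)/0.00231934 = 2336.4446 → code 2336 (floor).
V_rec = 0 + 2336·0.00231934 = 5.4179688 V.
Difference: 0.00103125 V → 1.031 mV.

1.031 mV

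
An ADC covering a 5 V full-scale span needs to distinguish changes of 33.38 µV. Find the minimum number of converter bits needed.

18 bits

Number of steps required ≥ 5 V / 33.38 µV = 149790.29.
Need 2^N ≥ 149790.29; 2^17 = 131072, 2^18 = 262144.
Minimum N = 18.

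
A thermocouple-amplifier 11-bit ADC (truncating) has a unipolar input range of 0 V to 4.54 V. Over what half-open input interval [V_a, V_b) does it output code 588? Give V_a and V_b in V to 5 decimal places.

[1.30348 V, 1.30569 V)

LSB = 4.54/2^11 = 2.217 mV.
V_a = V_low + 588·LSB = 1.30348 V; V_b = V_low + 589·LSB = 1.30569 V.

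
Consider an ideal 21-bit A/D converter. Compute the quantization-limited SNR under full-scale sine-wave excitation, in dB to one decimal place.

SNR ≈ 6.02·N + 1.76 dB = 6.02·21 + 1.76 = 128.18 dB.

128.2 dB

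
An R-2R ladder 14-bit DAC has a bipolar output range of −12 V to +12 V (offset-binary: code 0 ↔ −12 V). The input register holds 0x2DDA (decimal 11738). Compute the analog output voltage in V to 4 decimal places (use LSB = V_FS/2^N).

LSB = 24 V / 2^14 = 1.465 mV.
Code 0x2DDA = 11738 decimal.
V_out = (−12) + 11738 × 0.00146484 V = 5.19434 V.

5.1943 V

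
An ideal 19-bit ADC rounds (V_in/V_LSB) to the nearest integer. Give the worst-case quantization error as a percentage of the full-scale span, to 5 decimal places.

Rounding → worst-case error = ½ LSB = V_FS/2^20, so 100/1048576 = 9.53674e-05 % of full scale.

0.00010 %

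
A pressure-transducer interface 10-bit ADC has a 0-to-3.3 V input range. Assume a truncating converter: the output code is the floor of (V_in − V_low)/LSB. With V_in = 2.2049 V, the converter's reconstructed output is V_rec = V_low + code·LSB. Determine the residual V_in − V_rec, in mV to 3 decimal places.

LSB = 3.3/2^10 = 3.223 mV.
(V_in − V_low)/LSB = (2.2049 − 0)/0.00322266 = 684.1872 → code 684 (floor).
Reconstructed: 2.2042969 V.
Error = 2.2049 − 2.2042969 = 0.000603125 V = 0.603 mV.

0.603 mV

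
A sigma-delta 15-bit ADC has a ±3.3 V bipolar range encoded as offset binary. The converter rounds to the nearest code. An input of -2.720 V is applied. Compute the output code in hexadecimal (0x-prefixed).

LSB = 6.6 V / 32768 = 201.42 µV.
(-2.720 − (−3.3)) / 0.000201416 = 2879.612 LSBs.
So the output code is 2880.
In hexadecimal (0x-prefixed): 0xB40.

code 0xB40 (decimal 2880)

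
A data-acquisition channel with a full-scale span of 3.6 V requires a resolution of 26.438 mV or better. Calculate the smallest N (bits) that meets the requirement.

8 bits

Number of steps required ≥ 3.6 V / 26.438 mV = 136.17.
Need 2^N ≥ 136.17; 2^7 = 128, 2^8 = 256.
Minimum N = 8.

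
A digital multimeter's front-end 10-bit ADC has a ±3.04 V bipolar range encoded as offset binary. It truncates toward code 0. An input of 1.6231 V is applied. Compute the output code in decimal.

code 785

LSB = 6.08 V / 1024 = 5.938 mV.
(1.6231 − (−3.04)) / 0.0059375 = 785.364 LSBs.
⌊·⌋(785.364) = 785.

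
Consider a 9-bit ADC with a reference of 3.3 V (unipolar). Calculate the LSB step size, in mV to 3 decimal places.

6.445 mV

Full-scale span = 3.3 V.
LSB = 3.3 / 2^9 = 3.3 / 512 = 0.00644531 V = 6.445 mV.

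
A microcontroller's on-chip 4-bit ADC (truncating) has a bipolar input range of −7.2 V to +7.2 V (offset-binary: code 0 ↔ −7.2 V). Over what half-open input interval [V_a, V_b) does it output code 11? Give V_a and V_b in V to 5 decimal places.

[2.70000 V, 3.60000 V)

LSB = 14.4/2^4 = 0.9000 V.
V_a = V_low + 11·LSB = 2.7 V; V_b = V_low + 12·LSB = 3.6 V.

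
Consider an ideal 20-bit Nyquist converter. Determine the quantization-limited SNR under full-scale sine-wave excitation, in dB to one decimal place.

122.2 dB

SNR ≈ 6.02·N + 1.76 dB = 6.02·20 + 1.76 = 122.16 dB.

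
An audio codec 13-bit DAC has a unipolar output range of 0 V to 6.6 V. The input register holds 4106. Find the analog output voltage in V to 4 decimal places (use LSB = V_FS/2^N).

3.3081 V

LSB = 6.6 V / 2^13 = 0.806 mV.
V_out = 0 + 4106 × 0.000805664 V = 3.30806 V.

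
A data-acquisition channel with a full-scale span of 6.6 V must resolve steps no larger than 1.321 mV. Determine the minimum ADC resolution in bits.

Number of steps required ≥ 6.6 V / 1.321 mV = 4996.21.
Need 2^N ≥ 4996.21; 2^12 = 4096, 2^13 = 8192.
Minimum N = 13.

13 bits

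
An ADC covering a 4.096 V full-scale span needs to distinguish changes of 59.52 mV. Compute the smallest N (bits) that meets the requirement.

Number of steps required ≥ 4.096 V / 59.52 mV = 68.82.
Need 2^N ≥ 68.82; 2^6 = 64, 2^7 = 128.
Minimum N = 7.

7 bits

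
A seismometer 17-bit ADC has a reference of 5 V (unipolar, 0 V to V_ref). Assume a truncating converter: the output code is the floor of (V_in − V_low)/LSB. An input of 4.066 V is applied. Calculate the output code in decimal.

Full-scale span = 5 V; LSB = 5/2^17 = 38.15 µV.
(4.066 − 0) / 3.8147e-05 = 106587.750 LSBs.
⌊·⌋(106587.750) = 106587.

code 106587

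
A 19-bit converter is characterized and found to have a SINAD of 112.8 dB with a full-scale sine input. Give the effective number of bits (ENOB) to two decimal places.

ENOB = (SINAD − 1.76) / 6.02 = (112.8 − 1.76)/6.02 = 18.445.

18.45 bits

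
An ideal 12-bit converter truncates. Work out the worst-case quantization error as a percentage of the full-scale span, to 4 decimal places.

Truncating → worst-case error = 1 LSB = V_FS/2^12, so 100/4096 = 0.0244141 % of full scale.

0.0244 %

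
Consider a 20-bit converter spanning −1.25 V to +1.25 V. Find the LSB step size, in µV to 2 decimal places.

Full-scale span = 2.5 V.
LSB = 2.5 / 2^20 = 2.5 / 1048576 = 2.38419e-06 V = 2.38 µV.

2.38 µV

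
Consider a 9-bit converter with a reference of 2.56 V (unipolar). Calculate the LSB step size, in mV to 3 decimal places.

5.000 mV

Full-scale span = 2.56 V.
LSB = 2.56 / 2^9 = 2.56 / 512 = 0.005 V = 5.000 mV.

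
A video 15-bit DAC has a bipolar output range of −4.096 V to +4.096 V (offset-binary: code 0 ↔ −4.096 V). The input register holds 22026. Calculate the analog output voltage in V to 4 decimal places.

LSB = 8.192 V / 2^15 = 250.00 µV.
V_out = (−4.096) + 22026 × 0.00025 V = 1.4105 V.

1.4105 V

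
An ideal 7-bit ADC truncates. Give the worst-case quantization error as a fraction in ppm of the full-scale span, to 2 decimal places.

7812.50 ppm

Truncating → worst-case error = 1 LSB = V_FS/2^7, so 1e+06/128 = 7812.5 ppm of full scale.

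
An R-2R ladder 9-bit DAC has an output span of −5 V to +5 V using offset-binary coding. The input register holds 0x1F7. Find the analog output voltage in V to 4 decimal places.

LSB = 10 V / 2^9 = 19.531 mV.
Code 0x1F7 = 503 decimal.
V_out = (−5) + 503 × 0.0195312 V = 4.82422 V.

4.8242 V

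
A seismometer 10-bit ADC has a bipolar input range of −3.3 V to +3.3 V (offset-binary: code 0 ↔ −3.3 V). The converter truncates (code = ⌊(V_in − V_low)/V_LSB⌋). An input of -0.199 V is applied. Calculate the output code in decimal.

code 481

LSB = 6.6 V / 1024 = 6.445 mV.
(V_in − V_low)/LSB = (-0.199 − (−3.3)) / 0.00644531 = 481.125.
⌊·⌋(481.125) = 481.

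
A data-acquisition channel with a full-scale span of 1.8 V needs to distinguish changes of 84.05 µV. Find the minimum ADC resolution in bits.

Number of steps required ≥ 1.8 V / 84.05 µV = 21415.82.
Need 2^N ≥ 21415.82; 2^14 = 16384, 2^15 = 32768.
Minimum N = 15.

15 bits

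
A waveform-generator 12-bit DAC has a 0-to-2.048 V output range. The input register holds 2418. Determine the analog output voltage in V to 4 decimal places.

1.2090 V

LSB = 2.048 V / 2^12 = 0.500 mV.
V_out = 0 + 2418 × 0.0005 V = 1.209 V.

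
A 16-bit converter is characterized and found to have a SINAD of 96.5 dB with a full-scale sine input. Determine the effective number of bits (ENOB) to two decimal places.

15.74 bits

ENOB = (SINAD − 1.76) / 6.02 = (96.5 − 1.76)/6.02 = 15.738.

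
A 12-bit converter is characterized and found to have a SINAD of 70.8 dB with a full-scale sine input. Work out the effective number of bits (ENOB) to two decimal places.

ENOB = (SINAD − 1.76) / 6.02 = (70.8 − 1.76)/6.02 = 11.468.

11.47 bits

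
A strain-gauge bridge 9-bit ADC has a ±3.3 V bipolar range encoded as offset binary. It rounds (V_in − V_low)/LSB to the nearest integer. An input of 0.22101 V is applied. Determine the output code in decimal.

With 512 levels over 6.6 V, one step is 12.891 mV.
Input sits at 273.145 steps above V_low.
round(273.145) = 273.

code 273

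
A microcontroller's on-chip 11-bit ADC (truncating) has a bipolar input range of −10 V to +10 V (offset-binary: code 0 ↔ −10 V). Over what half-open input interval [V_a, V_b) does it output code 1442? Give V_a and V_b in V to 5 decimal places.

LSB = 20/2^11 = 9.766 mV.
V_a = V_low + 1442·LSB = 4.08203 V; V_b = V_low + 1443·LSB = 4.0918 V.

[4.08203 V, 4.09180 V)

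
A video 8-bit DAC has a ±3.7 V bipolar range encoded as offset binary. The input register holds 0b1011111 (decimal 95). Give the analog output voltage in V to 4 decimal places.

LSB = 7.4 V / 2^8 = 28.906 mV.
Code 0b1011111 = 95 decimal.
V_out = (−3.7) + 95 × 0.0289063 V = -0.953906 V.

-0.9539 V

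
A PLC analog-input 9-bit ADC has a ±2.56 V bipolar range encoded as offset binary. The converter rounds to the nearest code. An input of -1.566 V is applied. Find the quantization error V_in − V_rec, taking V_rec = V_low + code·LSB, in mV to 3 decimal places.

Step size: 5.12 V ÷ 2^9 = 10.000 mV.
(V_in − V_low)/LSB = (-1.566 − (−2.56))/0.01 = 99.4000 → code 99 (round).
V_rec = (−2.56) + 99·0.01 = -1.57 V.
Difference: 0.004 V → 4.000 mV.

4.000 mV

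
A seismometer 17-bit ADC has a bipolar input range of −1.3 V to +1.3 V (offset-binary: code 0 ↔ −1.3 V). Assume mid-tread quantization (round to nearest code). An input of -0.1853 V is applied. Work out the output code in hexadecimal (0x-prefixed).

code 0xDB83 (decimal 56195)

Full-scale span = 2.6 V; LSB = 2.6/2^17 = 19.84 µV.
Input sits at 56194.599 steps above V_low.
So the output code is 56195.
In hexadecimal (0x-prefixed): 0xDB83.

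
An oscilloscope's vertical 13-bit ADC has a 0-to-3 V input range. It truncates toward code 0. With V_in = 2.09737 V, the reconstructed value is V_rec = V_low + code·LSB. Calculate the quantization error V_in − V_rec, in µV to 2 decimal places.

One LSB is 3 V / 8192 = 366.21 µV.
(2.09737 − 0)/0.000366211 = 5727.2183; ⌊·⌋ gives code 5727.
Code 5727 maps back to 0 + 5727×0.000366211 V = 2.09729 V.
V_in − V_rec = 7.99609e-05 V = 79.96 µV.

79.96 µV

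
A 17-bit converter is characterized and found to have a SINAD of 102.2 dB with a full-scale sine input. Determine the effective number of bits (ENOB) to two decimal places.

16.68 bits

ENOB = (SINAD − 1.76) / 6.02 = (102.2 − 1.76)/6.02 = 16.684.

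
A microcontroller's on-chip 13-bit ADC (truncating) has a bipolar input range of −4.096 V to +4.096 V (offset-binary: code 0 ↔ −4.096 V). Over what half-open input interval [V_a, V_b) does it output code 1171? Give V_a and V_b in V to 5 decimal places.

LSB = 8.192/2^13 = 1.000 mV.
V_a = V_low + 1171·LSB = -2.925 V; V_b = V_low + 1172·LSB = -2.924 V.

[-2.92500 V, -2.92400 V)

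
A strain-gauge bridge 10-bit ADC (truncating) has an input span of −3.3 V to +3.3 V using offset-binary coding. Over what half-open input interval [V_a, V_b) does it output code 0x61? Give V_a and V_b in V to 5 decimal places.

[-2.67480 V, -2.66836 V)

LSB = 6.6/2^10 = 6.445 mV.
Code 0x61 = 97 decimal.
V_a = V_low + 97·LSB = -2.6748 V; V_b = V_low + 98·LSB = -2.66836 V.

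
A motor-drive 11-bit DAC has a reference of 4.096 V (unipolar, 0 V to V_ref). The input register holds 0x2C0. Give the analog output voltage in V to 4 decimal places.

1.4080 V

LSB = 4.096 V / 2^11 = 2.000 mV.
Code 0x2C0 = 704 decimal.
V_out = 0 + 704 × 0.002 V = 1.408 V.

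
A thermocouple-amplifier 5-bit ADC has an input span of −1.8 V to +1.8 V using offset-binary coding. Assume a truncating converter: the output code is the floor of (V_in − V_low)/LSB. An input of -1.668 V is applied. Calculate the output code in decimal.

code 1

LSB = 3.6 V / 32 = 112.500 mV.
Input sits at 1.173 steps above V_low.
So the output code is 1.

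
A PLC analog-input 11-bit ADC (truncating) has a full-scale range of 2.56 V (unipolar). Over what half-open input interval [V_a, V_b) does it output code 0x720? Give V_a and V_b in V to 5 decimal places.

LSB = 2.56/2^11 = 1.250 mV.
Code 0x720 = 1824 decimal.
V_a = V_low + 1824·LSB = 2.28 V; V_b = V_low + 1825·LSB = 2.28125 V.

[2.28000 V, 2.28125 V)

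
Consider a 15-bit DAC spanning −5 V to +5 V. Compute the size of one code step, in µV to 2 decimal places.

305.18 µV

Full-scale span = 10 V.
LSB = 10 / 2^15 = 10 / 32768 = 0.000305176 V = 305.18 µV.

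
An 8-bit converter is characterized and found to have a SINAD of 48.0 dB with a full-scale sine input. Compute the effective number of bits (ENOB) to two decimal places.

7.68 bits

ENOB = (SINAD − 1.76) / 6.02 = (48.0 − 1.76)/6.02 = 7.681.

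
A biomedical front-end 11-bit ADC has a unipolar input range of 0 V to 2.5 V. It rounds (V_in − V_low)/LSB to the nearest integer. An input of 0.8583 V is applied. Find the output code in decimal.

With 2048 levels over 2.5 V, one step is 1.221 mV.
(V_in − V_low)/LSB = (0.8583 − 0) / 0.0012207 = 703.119.
So the output code is 703.

code 703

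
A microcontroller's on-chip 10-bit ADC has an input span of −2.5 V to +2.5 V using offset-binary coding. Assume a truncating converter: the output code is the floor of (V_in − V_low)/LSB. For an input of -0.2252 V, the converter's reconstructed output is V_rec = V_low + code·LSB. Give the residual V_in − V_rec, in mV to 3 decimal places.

LSB = 5/2^10 = 4.883 mV.
(-0.2252 − (−2.5))/0.00488281 = 465.8790; ⌊·⌋ gives code 465.
Reconstructed: -0.22949219 V.
V_in − V_rec = 0.00429219 V = 4.292 mV.

4.292 mV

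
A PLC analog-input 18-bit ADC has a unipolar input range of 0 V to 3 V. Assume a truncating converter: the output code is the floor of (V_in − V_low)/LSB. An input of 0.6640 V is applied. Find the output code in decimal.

LSB = 3 V / 262144 = 11.44 µV.
(0.6640 − 0) / 1.14441e-05 = 58021.205 LSBs.
Floor → code 58021.

code 58021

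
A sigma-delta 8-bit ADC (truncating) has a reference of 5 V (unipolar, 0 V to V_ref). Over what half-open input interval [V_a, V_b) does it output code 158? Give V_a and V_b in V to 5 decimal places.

LSB = 5/2^8 = 19.531 mV.
V_a = V_low + 158·LSB = 3.08594 V; V_b = V_low + 159·LSB = 3.10547 V.

[3.08594 V, 3.10547 V)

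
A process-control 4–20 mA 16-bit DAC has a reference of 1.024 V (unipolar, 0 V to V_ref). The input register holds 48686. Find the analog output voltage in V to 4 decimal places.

LSB = 1.024 V / 2^16 = 15.62 µV.
V_out = 0 + 48686 × 1.5625e-05 V = 0.760719 V.

0.7607 V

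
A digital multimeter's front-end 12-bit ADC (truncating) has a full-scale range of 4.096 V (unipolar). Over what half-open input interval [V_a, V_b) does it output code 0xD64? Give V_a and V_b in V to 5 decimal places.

[3.42800 V, 3.42900 V)

LSB = 4.096/2^12 = 1.000 mV.
Code 0xD64 = 3428 decimal.
V_a = V_low + 3428·LSB = 3.428 V; V_b = V_low + 3429·LSB = 3.429 V.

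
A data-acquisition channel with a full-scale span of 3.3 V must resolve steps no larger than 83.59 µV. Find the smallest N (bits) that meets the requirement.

16 bits

Number of steps required ≥ 3.3 V / 83.59 µV = 39478.41.
Need 2^N ≥ 39478.41; 2^15 = 32768, 2^16 = 65536.
Minimum N = 16.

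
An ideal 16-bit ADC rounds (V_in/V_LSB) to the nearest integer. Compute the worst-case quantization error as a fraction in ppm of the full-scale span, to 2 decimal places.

Rounding → worst-case error = ½ LSB = V_FS/2^17, so 1e+06/131072 = 7.62939 ppm of full scale.

7.63 ppm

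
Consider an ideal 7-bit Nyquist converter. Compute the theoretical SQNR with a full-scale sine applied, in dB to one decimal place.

SNR ≈ 6.02·N + 1.76 dB = 6.02·7 + 1.76 = 43.90 dB.

43.9 dB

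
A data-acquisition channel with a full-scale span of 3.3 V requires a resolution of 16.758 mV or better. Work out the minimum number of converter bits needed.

8 bits

Number of steps required ≥ 3.3 V / 16.758 mV = 196.92.
Need 2^N ≥ 196.92; 2^7 = 128, 2^8 = 256.
Minimum N = 8.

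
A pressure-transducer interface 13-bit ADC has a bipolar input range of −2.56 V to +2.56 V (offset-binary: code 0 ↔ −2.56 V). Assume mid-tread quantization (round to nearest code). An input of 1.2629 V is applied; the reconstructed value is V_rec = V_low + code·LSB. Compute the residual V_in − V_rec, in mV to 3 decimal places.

Step size: 5.12 V ÷ 2^13 = 0.625 mV.
(1.2629 − (−2.56))/0.000625 = 6116.6400; round gives code 6117.
Code 6117 maps back to (−2.56) + 6117×0.000625 V = 1.263125 V.
Error = 1.2629 − 1.263125 = -0.000225 V = -0.225 mV.

-0.225 mV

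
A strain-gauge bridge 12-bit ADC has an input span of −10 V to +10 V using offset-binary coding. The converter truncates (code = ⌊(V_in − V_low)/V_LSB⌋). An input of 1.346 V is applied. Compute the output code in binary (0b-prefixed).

LSB = 20 V / 4096 = 4.883 mV.
(V_in − V_low)/LSB = (1.346 − (−10)) / 0.00488281 = 2323.661.
⌊·⌋(2323.661) = 2323.
In binary (0b-prefixed): 0b100100010011.

code 0b100100010011 (decimal 2323)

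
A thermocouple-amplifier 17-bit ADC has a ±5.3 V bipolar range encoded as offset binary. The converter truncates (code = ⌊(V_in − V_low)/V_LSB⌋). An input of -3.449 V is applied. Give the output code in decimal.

code 22888

LSB = 10.6 V / 131072 = 80.87 µV.
(-3.449 − (−5.3)) / 8.08716e-05 = 22888.139 LSBs.
⌊·⌋(22888.139) = 22888.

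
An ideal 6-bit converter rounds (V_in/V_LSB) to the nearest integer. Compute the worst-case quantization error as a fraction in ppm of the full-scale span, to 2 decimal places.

Rounding → worst-case error = ½ LSB = V_FS/2^7, so 1e+06/128 = 7812.5 ppm of full scale.

7812.50 ppm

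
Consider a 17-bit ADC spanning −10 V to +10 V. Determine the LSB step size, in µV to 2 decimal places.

152.59 µV

Full-scale span = 20 V.
LSB = 20 / 2^17 = 20 / 131072 = 0.000152588 V = 152.59 µV.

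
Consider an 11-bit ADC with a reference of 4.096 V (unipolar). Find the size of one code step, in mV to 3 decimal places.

Full-scale span = 4.096 V.
LSB = 4.096 / 2^11 = 4.096 / 2048 = 0.002 V = 2.000 mV.

2.000 mV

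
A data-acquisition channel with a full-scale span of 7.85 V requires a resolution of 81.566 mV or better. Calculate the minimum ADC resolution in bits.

Number of steps required ≥ 7.85 V / 81.566 mV = 96.24.
Need 2^N ≥ 96.24; 2^6 = 64, 2^7 = 128.
Minimum N = 7.

7 bits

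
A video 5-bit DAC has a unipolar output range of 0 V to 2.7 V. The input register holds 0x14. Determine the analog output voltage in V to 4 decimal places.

LSB = 2.7 V / 2^5 = 84.375 mV.
Code 0x14 = 20 decimal.
V_out = 0 + 20 × 0.084375 V = 1.6875 V.

1.6875 V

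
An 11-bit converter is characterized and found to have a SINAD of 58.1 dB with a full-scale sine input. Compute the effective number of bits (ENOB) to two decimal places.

ENOB = (SINAD − 1.76) / 6.02 = (58.1 − 1.76)/6.02 = 9.359.

9.36 bits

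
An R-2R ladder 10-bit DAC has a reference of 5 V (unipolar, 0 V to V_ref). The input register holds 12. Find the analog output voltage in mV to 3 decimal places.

58.594 mV

LSB = 5 V / 2^10 = 4.883 mV.
V_out = 0 + 12 × 0.00488281 V = 0.0585938 V.
= 58.594 mV.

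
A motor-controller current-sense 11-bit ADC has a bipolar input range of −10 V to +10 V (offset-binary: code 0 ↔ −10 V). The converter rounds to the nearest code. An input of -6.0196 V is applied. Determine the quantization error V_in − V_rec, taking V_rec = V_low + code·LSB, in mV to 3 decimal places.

-3.975 mV

Step size: 20 V ÷ 2^11 = 9.766 mV.
(-6.0196 − (−10))/0.00976562 = 407.5930; round gives code 408.
Code 408 maps back to (−10) + 408×0.00976562 V = -6.015625 V.
V_in − V_rec = -0.003975 V = -3.975 mV.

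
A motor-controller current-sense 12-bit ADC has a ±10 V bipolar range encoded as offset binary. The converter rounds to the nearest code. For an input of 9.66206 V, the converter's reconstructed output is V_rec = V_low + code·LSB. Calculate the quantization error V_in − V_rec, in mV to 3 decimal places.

Step size: 20 V ÷ 2^12 = 4.883 mV.
(V_in − V_low)/LSB = (9.66206 − (−10))/0.00488281 = 4026.7899 → code 4027 (round).
V_rec = (−10) + 4027·0.00488281 = 9.6630859 V.
V_in − V_rec = -0.00102594 V = -1.026 mV.

-1.026 mV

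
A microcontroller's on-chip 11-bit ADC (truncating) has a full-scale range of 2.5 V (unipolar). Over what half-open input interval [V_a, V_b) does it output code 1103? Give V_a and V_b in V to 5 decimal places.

[1.34644 V, 1.34766 V)

LSB = 2.5/2^11 = 1.221 mV.
V_a = V_low + 1103·LSB = 1.34644 V; V_b = V_low + 1104·LSB = 1.34766 V.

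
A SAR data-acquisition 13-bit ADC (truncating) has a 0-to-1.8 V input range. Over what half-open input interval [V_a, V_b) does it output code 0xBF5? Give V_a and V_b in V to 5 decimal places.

[0.67258 V, 0.67280 V)

LSB = 1.8/2^13 = 219.73 µV.
Code 0xBF5 = 3061 decimal.
V_a = V_low + 3061·LSB = 0.672583 V; V_b = V_low + 3062·LSB = 0.672803 V.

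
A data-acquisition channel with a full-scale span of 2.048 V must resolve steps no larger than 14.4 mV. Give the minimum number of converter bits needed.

Number of steps required ≥ 2.048 V / 14.4 mV = 142.22.
Need 2^N ≥ 142.22; 2^7 = 128, 2^8 = 256.
Minimum N = 8.

8 bits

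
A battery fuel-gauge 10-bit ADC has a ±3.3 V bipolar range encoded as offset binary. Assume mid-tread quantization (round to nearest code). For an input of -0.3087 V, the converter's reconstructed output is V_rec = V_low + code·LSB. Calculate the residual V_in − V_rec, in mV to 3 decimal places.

Step size: 6.6 V ÷ 2^10 = 6.445 mV.
(-0.3087 − (−3.3))/0.00644531 = 464.1047; round gives code 464.
Code 464 maps back to (−3.3) + 464×0.00644531 V = -0.309375 V.
V_in − V_rec = 0.000675 V = 0.675 mV.

0.675 mV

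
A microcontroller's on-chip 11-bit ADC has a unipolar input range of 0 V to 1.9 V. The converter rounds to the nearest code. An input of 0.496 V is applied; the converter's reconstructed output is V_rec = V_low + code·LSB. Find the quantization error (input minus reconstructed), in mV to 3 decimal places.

-0.338 mV

Step size: 1.9 V ÷ 2^11 = 0.928 mV.
(0.496 − 0)/0.000927734 = 534.6358; round gives code 535.
Reconstructed: 0.49633789 V.
Difference: -0.000337891 V → -0.338 mV.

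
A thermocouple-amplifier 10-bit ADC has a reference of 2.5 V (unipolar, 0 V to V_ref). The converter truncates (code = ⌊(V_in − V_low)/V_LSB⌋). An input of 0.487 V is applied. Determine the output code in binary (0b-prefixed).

code 0b11000111 (decimal 199)

LSB = 2.5 V / 1024 = 2.441 mV.
Input sits at 199.475 steps above V_low.
So the output code is 199.
In binary (0b-prefixed): 0b11000111.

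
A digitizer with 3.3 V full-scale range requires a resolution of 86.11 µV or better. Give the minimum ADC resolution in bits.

Number of steps required ≥ 3.3 V / 86.11 µV = 38323.08.
Need 2^N ≥ 38323.08; 2^15 = 32768, 2^16 = 65536.
Minimum N = 16.

16 bits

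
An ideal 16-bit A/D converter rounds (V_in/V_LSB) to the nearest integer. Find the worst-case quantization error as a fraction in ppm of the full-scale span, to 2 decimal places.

7.63 ppm

Rounding → worst-case error = ½ LSB = V_FS/2^17, so 1e+06/131072 = 7.62939 ppm of full scale.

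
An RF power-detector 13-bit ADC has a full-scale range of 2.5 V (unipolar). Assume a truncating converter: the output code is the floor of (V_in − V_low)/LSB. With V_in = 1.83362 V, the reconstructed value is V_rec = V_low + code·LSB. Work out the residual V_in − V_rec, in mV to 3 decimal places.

LSB = 2.5/2^13 = 305.18 µV.
(V_in − V_low)/LSB = (1.83362 − 0)/0.000305176 = 6008.4060 → code 6008 (floor).
Reconstructed: 1.8334961 V.
Difference: 0.000123906 V → 0.124 mV.

0.124 mV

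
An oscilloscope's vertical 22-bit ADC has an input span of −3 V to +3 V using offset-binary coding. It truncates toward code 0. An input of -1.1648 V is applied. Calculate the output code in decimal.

code 1282897

Full-scale span = 6 V; LSB = 6/2^22 = 1.43 µV.
(-1.1648 − (−3)) / 1.43051e-06 = 1282897.783 LSBs.
So the output code is 1282897.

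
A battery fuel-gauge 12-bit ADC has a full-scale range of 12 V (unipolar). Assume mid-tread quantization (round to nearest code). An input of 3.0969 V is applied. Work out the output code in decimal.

code 1057

Full-scale span = 12 V; LSB = 12/2^12 = 2.930 mV.
(V_in − V_low)/LSB = (3.0969 − 0) / 0.00292969 = 1057.075.
So the output code is 1057.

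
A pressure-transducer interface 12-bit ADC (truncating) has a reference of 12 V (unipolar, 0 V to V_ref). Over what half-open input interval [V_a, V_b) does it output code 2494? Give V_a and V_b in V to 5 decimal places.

[7.30664 V, 7.30957 V)

LSB = 12/2^12 = 2.930 mV.
V_a = V_low + 2494·LSB = 7.30664 V; V_b = V_low + 2495·LSB = 7.30957 V.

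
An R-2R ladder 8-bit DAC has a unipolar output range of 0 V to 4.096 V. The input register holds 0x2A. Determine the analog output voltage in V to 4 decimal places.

LSB = 4.096 V / 2^8 = 16.000 mV.
Code 0x2A = 42 decimal.
V_out = 0 + 42 × 0.016 V = 0.672 V.

0.6720 V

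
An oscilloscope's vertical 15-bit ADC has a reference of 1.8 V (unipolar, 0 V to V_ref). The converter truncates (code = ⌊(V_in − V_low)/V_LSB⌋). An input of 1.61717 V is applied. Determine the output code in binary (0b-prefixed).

With 32768 levels over 1.8 V, one step is 54.93 µV.
(1.61717 − 0) / 5.49316e-05 = 29439.681 LSBs.
⌊·⌋(29439.681) = 29439.
In binary (0b-prefixed): 0b111001011111111.

code 0b111001011111111 (decimal 29439)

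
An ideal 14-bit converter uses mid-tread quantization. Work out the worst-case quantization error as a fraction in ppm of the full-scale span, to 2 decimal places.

30.52 ppm

Rounding → worst-case error = ½ LSB = V_FS/2^15, so 1e+06/32768 = 30.5176 ppm of full scale.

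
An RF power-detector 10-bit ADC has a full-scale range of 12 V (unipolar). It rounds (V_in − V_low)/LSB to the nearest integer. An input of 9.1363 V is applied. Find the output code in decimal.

code 780

LSB = 12 V / 1024 = 11.719 mV.
(V_in − V_low)/LSB = (9.1363 − 0) / 0.0117188 = 779.631.
Round → code 780.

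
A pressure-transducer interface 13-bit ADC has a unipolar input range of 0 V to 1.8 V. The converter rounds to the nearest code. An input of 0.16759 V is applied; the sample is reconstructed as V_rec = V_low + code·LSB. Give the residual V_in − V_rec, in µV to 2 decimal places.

One LSB is 1.8 V / 8192 = 219.73 µV.
(0.16759 − 0)/0.000219727 = 762.7207; round gives code 763.
V_rec = 0 + 763·0.000219727 = 0.16765137 V.
Difference: -6.13672e-05 V → -61.37 µV.

-61.37 µV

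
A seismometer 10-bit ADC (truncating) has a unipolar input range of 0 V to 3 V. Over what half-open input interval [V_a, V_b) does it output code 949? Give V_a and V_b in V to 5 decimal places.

LSB = 3/2^10 = 2.930 mV.
V_a = V_low + 949·LSB = 2.78027 V; V_b = V_low + 950·LSB = 2.7832 V.

[2.78027 V, 2.78320 V)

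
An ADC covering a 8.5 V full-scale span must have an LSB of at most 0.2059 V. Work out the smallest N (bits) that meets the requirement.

Number of steps required ≥ 8.5 V / 0.2059 V = 41.28.
Need 2^N ≥ 41.28; 2^5 = 32, 2^6 = 64.
Minimum N = 6.

6 bits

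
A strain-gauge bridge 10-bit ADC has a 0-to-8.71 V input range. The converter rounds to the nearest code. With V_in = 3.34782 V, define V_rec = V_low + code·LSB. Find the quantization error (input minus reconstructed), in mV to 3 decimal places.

-3.489 mV

LSB = 8.71/2^10 = 8.506 mV.
(V_in − V_low)/LSB = (3.34782 − 0)/0.00850586 = 393.5899 → code 394 (round).
V_rec = 0 + 394·0.00850586 = 3.3513086 V.
Error = 3.34782 − 3.3513086 = -0.00348859 V = -3.489 mV.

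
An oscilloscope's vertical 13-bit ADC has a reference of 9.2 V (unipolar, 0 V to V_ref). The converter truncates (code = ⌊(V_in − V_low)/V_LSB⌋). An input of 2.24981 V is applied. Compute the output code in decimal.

Full-scale span = 9.2 V; LSB = 9.2/2^13 = 1.123 mV.
(2.24981 − 0) / 0.00112305 = 2003.309 LSBs.
So the output code is 2003.

code 2003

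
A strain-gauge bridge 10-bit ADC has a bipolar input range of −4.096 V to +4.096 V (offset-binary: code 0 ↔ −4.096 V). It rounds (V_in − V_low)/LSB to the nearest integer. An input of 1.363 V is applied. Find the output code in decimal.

LSB = 8.192 V / 1024 = 8.000 mV.
Input sits at 682.375 steps above V_low.
So the output code is 682.

code 682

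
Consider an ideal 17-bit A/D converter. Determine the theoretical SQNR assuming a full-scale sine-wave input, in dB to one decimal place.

104.1 dB

SNR ≈ 6.02·N + 1.76 dB = 6.02·17 + 1.76 = 104.10 dB.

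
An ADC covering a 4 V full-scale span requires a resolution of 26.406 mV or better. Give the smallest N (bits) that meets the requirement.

8 bits

Number of steps required ≥ 4 V / 26.406 mV = 151.48.
Need 2^N ≥ 151.48; 2^7 = 128, 2^8 = 256.
Minimum N = 8.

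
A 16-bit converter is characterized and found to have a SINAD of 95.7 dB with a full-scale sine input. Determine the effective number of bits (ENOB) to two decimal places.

ENOB = (SINAD − 1.76) / 6.02 = (95.7 − 1.76)/6.02 = 15.605.

15.60 bits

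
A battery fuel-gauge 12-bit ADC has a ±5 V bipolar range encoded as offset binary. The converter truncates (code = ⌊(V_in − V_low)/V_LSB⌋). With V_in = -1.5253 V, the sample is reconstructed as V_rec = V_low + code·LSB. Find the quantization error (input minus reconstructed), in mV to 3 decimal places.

LSB = 10/2^12 = 2.441 mV.
Scaled input = 1423.2371 LSBs, so code = 1423.
V_rec = (−5) + 1423·0.00244141 = -1.5258789 V.
Error = -1.5253 − (−1.5258789) = 0.000578906 V = 0.579 mV.

0.579 mV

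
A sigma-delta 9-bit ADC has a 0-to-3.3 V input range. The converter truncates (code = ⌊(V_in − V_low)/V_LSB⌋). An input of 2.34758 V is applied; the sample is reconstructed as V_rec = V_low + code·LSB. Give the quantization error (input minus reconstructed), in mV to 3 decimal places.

1.486 mV

One LSB is 3.3 V / 512 = 6.445 mV.
Scaled input = 364.2306 LSBs, so code = 364.
Code 364 maps back to 0 + 364×0.00644531 V = 2.3460938 V.
Difference: 0.00148625 V → 1.486 mV.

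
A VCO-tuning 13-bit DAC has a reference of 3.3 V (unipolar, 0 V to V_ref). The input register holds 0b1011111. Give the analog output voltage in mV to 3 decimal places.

LSB = 3.3 V / 2^13 = 402.83 µV.
Code 0b1011111 = 95 decimal.
V_out = 0 + 95 × 0.000402832 V = 0.038269 V.
= 38.269 mV.

38.269 mV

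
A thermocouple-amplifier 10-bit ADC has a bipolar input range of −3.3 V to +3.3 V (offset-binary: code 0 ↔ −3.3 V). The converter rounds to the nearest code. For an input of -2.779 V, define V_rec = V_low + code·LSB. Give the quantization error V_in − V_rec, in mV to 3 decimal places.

One LSB is 6.6 V / 1024 = 6.445 mV.
(V_in − V_low)/LSB = (-2.779 − (−3.3))/0.00644531 = 80.8339 → code 81 (round).
V_rec = (−3.3) + 81·0.00644531 = -2.7779297 V.
Difference: -0.00107031 V → -1.070 mV.

-1.070 mV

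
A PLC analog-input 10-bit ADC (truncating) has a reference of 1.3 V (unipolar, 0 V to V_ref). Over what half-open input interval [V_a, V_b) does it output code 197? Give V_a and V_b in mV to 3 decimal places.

LSB = 1.3/2^10 = 1.270 mV.
V_a = V_low + 197·LSB = 0.250098 V; V_b = V_low + 198·LSB = 0.251367 V.

[250.098 mV, 251.367 mV)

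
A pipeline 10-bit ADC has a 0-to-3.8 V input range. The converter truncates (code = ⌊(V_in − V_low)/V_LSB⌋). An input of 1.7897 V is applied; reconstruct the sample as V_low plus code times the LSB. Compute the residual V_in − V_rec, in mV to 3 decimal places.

1.028 mV

One LSB is 3.8 V / 1024 = 3.711 mV.
(V_in − V_low)/LSB = (1.7897 − 0)/0.00371094 = 482.2771 → code 482 (floor).
Code 482 maps back to 0 + 482×0.00371094 V = 1.7886719 V.
Error = 1.7897 − 1.7886719 = 0.00102812 V = 1.028 mV.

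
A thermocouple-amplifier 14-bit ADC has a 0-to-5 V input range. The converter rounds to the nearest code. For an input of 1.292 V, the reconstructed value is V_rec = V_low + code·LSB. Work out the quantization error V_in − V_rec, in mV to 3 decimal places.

LSB = 5/2^14 = 305.18 µV.
(V_in − V_low)/LSB = (1.292 − 0)/0.000305176 = 4233.6256 → code 4234 (round).
Code 4234 maps back to 0 + 4234×0.000305176 V = 1.2921143 V.
V_in − V_rec = -0.000114258 V = -0.114 mV.

-0.114 mV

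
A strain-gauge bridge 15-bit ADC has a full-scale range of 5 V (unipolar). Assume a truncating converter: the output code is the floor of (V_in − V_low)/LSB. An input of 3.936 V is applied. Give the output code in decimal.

code 25794

Full-scale span = 5 V; LSB = 5/2^15 = 152.59 µV.
(V_in − V_low)/LSB = (3.936 − 0) / 0.000152588 = 25794.970.
So the output code is 25794.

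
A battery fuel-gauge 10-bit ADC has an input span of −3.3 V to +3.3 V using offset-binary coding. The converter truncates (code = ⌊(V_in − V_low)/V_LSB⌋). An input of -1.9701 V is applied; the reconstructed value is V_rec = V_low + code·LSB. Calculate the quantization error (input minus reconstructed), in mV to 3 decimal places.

2.166 mV

One LSB is 6.6 V / 1024 = 6.445 mV.
Scaled input = 206.3360 LSBs, so code = 206.
V_rec = (−3.3) + 206·0.00644531 = -1.9722656 V.
Difference: 0.00216563 V → 2.166 mV.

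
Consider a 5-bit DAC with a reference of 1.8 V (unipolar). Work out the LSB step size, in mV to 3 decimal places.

Full-scale span = 1.8 V.
LSB = 1.8 / 2^5 = 1.8 / 32 = 0.05625 V = 56.250 mV.

56.250 mV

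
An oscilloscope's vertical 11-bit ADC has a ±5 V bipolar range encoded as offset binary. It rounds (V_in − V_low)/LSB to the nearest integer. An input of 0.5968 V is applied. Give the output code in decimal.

LSB = 10 V / 2048 = 4.883 mV.
Input sits at 1146.225 steps above V_low.
round(1146.225) = 1146.

code 1146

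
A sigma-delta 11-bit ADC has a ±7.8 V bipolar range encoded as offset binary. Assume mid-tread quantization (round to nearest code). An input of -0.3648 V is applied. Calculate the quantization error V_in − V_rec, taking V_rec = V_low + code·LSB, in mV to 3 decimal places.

0.825 mV

LSB = 15.6/2^11 = 7.617 mV.
(V_in − V_low)/LSB = (-0.3648 − (−7.8))/0.00761719 = 976.1083 → code 976 (round).
V_rec = (−7.8) + 976·0.00761719 = -0.365625 V.
Difference: 0.000825 V → 0.825 mV.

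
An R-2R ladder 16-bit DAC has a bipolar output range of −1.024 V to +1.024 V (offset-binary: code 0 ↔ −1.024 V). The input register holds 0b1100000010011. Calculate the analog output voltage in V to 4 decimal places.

-0.8314 V

LSB = 2.048 V / 2^16 = 31.25 µV.
Code 0b1100000010011 = 6163 decimal.
V_out = (−1.024) + 6163 × 3.125e-05 V = -0.831406 V.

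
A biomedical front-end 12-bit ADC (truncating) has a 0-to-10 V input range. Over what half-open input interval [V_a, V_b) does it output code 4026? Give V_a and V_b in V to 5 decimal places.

LSB = 10/2^12 = 2.441 mV.
V_a = V_low + 4026·LSB = 9.8291 V; V_b = V_low + 4027·LSB = 9.83154 V.

[9.82910 V, 9.83154 V)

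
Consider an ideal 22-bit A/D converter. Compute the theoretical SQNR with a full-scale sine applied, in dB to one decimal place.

SNR ≈ 6.02·N + 1.76 dB = 6.02·22 + 1.76 = 134.20 dB.

134.2 dB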